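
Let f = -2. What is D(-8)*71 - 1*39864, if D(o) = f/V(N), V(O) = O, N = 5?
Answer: -199462/5 ≈ -39892.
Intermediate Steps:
D(o) = -⅖ (D(o) = -2/5 = -2*⅕ = -⅖)
D(-8)*71 - 1*39864 = -⅖*71 - 1*39864 = -142/5 - 39864 = -199462/5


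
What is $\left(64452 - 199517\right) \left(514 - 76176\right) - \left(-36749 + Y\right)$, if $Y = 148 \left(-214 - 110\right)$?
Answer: $10219372731$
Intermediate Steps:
$Y = -47952$ ($Y = 148 \left(-324\right) = -47952$)
$\left(64452 - 199517\right) \left(514 - 76176\right) - \left(-36749 + Y\right) = \left(64452 - 199517\right) \left(514 - 76176\right) + \left(36749 - -47952\right) = \left(-135065\right) \left(-75662\right) + \left(36749 + 47952\right) = 10219288030 + 84701 = 10219372731$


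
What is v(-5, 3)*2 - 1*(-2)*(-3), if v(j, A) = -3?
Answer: -12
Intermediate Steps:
v(-5, 3)*2 - 1*(-2)*(-3) = -3*2 - 1*(-2)*(-3) = -6 + 2*(-3) = -6 - 6 = -12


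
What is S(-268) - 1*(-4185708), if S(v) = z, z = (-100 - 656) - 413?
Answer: 4184539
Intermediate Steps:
z = -1169 (z = -756 - 413 = -1169)
S(v) = -1169
S(-268) - 1*(-4185708) = -1169 - 1*(-4185708) = -1169 + 4185708 = 4184539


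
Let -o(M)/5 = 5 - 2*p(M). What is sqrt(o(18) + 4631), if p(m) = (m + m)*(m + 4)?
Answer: sqrt(12526) ≈ 111.92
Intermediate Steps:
p(m) = 2*m*(4 + m) (p(m) = (2*m)*(4 + m) = 2*m*(4 + m))
o(M) = -25 + 20*M*(4 + M) (o(M) = -5*(5 - 4*M*(4 + M)) = -25 + 20*M*(4 + M))
sqrt(o(18) + 4631) = sqrt((-25 + 20*18*(4 + 18)) + 4631) = sqrt((-25 + 20*18*22) + 4631) = sqrt((-25 + 7920) + 4631) = sqrt(7895 + 4631) = sqrt(12526)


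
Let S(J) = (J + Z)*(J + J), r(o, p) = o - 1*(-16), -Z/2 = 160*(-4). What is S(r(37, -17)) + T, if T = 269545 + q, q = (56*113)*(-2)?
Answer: 398187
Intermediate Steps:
Z = 1280 (Z = -320*(-4) = -2*(-640) = 1280)
q = -12656 (q = 6328*(-2) = -12656)
r(o, p) = 16 + o (r(o, p) = o + 16 = 16 + o)
S(J) = 2*J*(1280 + J) (S(J) = (J + 1280)*(J + J) = (1280 + J)*(2*J) = 2*J*(1280 + J))
T = 256889 (T = 269545 - 12656 = 256889)
S(r(37, -17)) + T = 2*(16 + 37)*(1280 + (16 + 37)) + 256889 = 2*53*(1280 + 53) + 256889 = 2*53*1333 + 256889 = 141298 + 256889 = 398187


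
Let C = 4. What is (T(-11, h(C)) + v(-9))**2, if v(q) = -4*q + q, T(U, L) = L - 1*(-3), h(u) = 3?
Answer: 1089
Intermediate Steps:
T(U, L) = 3 + L (T(U, L) = L + 3 = 3 + L)
v(q) = -3*q
(T(-11, h(C)) + v(-9))**2 = ((3 + 3) - 3*(-9))**2 = (6 + 27)**2 = 33**2 = 1089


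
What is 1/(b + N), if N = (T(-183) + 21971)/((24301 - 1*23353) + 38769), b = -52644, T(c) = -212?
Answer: -13239/696946663 ≈ -1.8996e-5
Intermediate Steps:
N = 7253/13239 (N = (-212 + 21971)/((24301 - 1*23353) + 38769) = 21759/((24301 - 23353) + 38769) = 21759/(948 + 38769) = 21759/39717 = 21759*(1/39717) = 7253/13239 ≈ 0.54785)
1/(b + N) = 1/(-52644 + 7253/13239) = 1/(-696946663/13239) = -13239/696946663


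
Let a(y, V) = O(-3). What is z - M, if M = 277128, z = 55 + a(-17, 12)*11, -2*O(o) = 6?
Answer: -277106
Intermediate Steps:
O(o) = -3 (O(o) = -½*6 = -3)
a(y, V) = -3
z = 22 (z = 55 - 3*11 = 55 - 33 = 22)
z - M = 22 - 1*277128 = 22 - 277128 = -277106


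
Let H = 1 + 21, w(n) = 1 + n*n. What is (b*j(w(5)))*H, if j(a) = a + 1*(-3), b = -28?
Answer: -14168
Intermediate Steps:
w(n) = 1 + n**2
j(a) = -3 + a (j(a) = a - 3 = -3 + a)
H = 22
(b*j(w(5)))*H = -28*(-3 + (1 + 5**2))*22 = -28*(-3 + (1 + 25))*22 = -28*(-3 + 26)*22 = -28*23*22 = -644*22 = -14168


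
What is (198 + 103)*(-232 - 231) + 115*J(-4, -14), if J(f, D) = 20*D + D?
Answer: -173173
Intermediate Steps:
J(f, D) = 21*D
(198 + 103)*(-232 - 231) + 115*J(-4, -14) = (198 + 103)*(-232 - 231) + 115*(21*(-14)) = 301*(-463) + 115*(-294) = -139363 - 33810 = -173173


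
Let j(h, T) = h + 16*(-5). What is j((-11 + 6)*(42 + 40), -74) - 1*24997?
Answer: -25487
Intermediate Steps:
j(h, T) = -80 + h (j(h, T) = h - 80 = -80 + h)
j((-11 + 6)*(42 + 40), -74) - 1*24997 = (-80 + (-11 + 6)*(42 + 40)) - 1*24997 = (-80 - 5*82) - 24997 = (-80 - 410) - 24997 = -490 - 24997 = -25487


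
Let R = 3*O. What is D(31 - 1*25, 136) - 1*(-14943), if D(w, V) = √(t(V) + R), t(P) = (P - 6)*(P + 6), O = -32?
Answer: 14943 + 2*√4591 ≈ 15079.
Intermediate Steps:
t(P) = (-6 + P)*(6 + P)
R = -96 (R = 3*(-32) = -96)
D(w, V) = √(-132 + V²) (D(w, V) = √((-36 + V²) - 96) = √(-132 + V²))
D(31 - 1*25, 136) - 1*(-14943) = √(-132 + 136²) - 1*(-14943) = √(-132 + 18496) + 14943 = √18364 + 14943 = 2*√4591 + 14943 = 14943 + 2*√4591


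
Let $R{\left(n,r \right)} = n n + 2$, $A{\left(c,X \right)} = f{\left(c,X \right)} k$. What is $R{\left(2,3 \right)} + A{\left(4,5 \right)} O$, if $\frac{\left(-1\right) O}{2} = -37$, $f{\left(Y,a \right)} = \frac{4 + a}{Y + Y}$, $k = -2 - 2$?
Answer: $-327$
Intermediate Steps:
$k = -4$
$f{\left(Y,a \right)} = \frac{4 + a}{2 Y}$
$O = 74$ ($O = \left(-2\right) \left(-37\right) = 74$)
$A{\left(c,X \right)} = - \frac{2 \left(4 + X\right)}{c}$ ($A{\left(c,X \right)} = \frac{4 + X}{2 c} \left(-4\right) = - \frac{2 \left(4 + X\right)}{c}$)
$R{\left(n,r \right)} = 2 + n^{2}$ ($R{\left(n,r \right)} = n^{2} + 2 = 2 + n^{2}$)
$R{\left(2,3 \right)} + A{\left(4,5 \right)} O = \left(2 + 2^{2}\right) + \frac{2 \left(-4 - 5\right)}{4} \cdot 74 = \left(2 + 4\right) + 2 \cdot \frac{1}{4} \left(-4 - 5\right) 74 = 6 + 2 \cdot \frac{1}{4} \left(-9\right) 74 = 6 - 333 = -327$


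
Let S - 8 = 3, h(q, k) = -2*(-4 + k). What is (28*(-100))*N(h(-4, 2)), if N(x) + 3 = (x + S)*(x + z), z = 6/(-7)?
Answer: -123600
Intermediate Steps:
h(q, k) = 8 - 2*k
S = 11 (S = 8 + 3 = 11)
z = -6/7 (z = 6*(-⅐) = -6/7 ≈ -0.85714)
N(x) = -3 + (11 + x)*(-6/7 + x) (N(x) = -3 + (x + 11)*(x - 6/7) = -3 + (11 + x)*(-6/7 + x))
(28*(-100))*N(h(-4, 2)) = (28*(-100))*(-87/7 + (8 - 2*2)² + 71*(8 - 2*2)/7) = -2800*(-87/7 + (8 - 4)² + 71*(8 - 4)/7) = -2800*(-87/7 + 4² + (71/7)*4) = -2800*(-87/7 + 16 + 284/7) = -2800*309/7 = -123600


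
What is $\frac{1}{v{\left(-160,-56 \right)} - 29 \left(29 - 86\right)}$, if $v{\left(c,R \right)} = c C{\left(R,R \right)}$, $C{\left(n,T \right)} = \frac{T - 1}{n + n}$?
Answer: $\frac{7}{11001} \approx 0.00063631$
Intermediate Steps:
$C{\left(n,T \right)} = \frac{-1 + T}{2 n}$
$v{\left(c,R \right)} = \frac{c \left(-1 + R\right)}{2 R}$ ($v{\left(c,R \right)} = c \frac{-1 + R}{2 R} = \frac{c \left(-1 + R\right)}{2 R}$)
$\frac{1}{v{\left(-160,-56 \right)} - 29 \left(29 - 86\right)} = \frac{1}{\frac{1}{2} \left(-160\right) \frac{1}{-56} \left(-1 - 56\right) - 29 \left(29 - 86\right)} = \frac{1}{\frac{1}{2} \left(-160\right) \left(- \frac{1}{56}\right) \left(-57\right) - -1653} = \frac{1}{- \frac{570}{7} + 1653} = \frac{1}{\frac{11001}{7}} = \frac{7}{11001}$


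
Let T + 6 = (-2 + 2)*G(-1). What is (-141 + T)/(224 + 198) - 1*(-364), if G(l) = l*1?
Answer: 153461/422 ≈ 363.65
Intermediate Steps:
G(l) = l
T = -6 (T = -6 + (-2 + 2)*(-1) = -6 + 0*(-1) = -6 + 0 = -6)
(-141 + T)/(224 + 198) - 1*(-364) = (-141 - 6)/(224 + 198) - 1*(-364) = -147/422 + 364 = 153461/422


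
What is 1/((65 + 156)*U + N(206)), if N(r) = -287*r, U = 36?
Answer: -1/51166 ≈ -1.9544e-5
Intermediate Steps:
1/((65 + 156)*U + N(206)) = 1/((65 + 156)*36 - 287*206) = 1/(221*36 - 59122) = 1/(7956 - 59122) = 1/(-51166) = -1/51166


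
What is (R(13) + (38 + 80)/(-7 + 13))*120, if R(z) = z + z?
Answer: 5480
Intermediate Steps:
R(z) = 2*z
(R(13) + (38 + 80)/(-7 + 13))*120 = (2*13 + (38 + 80)/(-7 + 13))*120 = (26 + 118/6)*120 = (26 + 118*(1/6))*120 = (26 + 59/3)*120 = (137/3)*120 = 5480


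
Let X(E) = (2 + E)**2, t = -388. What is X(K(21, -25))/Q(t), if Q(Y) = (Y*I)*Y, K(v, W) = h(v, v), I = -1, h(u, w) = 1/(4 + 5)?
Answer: -361/12194064 ≈ -2.9605e-5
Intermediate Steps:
h(u, w) = 1/9
K(v, W) = 1/9
Q(Y) = -Y**2 (Q(Y) = (Y*(-1))*Y = (-Y)*Y = -Y**2)
X(K(21, -25))/Q(t) = (2 + 1/9)**2/((-1*(-388)**2)) = (19/9)**2/((-1*150544)) = (361/81)/(-150544) = (361/81)*(-1/150544) = -361/12194064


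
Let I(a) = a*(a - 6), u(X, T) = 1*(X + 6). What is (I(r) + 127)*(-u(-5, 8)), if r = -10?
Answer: -287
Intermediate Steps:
u(X, T) = 6 + X (u(X, T) = 1*(6 + X) = 6 + X)
I(a) = a*(-6 + a)
(I(r) + 127)*(-u(-5, 8)) = (-10*(-6 - 10) + 127)*(-(6 - 5)) = (-10*(-16) + 127)*(-1*1) = (160 + 127)*(-1) = 287*(-1) = -287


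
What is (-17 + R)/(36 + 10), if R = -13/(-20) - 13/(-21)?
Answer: -6607/19320 ≈ -0.34198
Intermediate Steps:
R = 533/420 (R = -13*(-1/20) - 13*(-1/21) = 13/20 + 13/21 = 533/420 ≈ 1.2690)
(-17 + R)/(36 + 10) = (-17 + 533/420)/(36 + 10) = -6607/420/46 = -6607/420*1/46 = -6607/19320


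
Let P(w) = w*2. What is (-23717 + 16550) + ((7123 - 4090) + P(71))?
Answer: -3992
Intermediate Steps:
P(w) = 2*w
(-23717 + 16550) + ((7123 - 4090) + P(71)) = (-23717 + 16550) + ((7123 - 4090) + 2*71) = -7167 + (3033 + 142) = -7167 + 3175 = -3992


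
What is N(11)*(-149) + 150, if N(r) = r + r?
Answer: -3128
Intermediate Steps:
N(r) = 2*r
N(11)*(-149) + 150 = (2*11)*(-149) + 150 = 22*(-149) + 150 = -3278 + 150 = -3128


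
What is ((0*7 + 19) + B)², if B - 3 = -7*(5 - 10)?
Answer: 3249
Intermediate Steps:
B = 38 (B = 3 - 7*(5 - 10) = 3 - 7*(-5) = 3 + 35 = 38)
((0*7 + 19) + B)² = ((0*7 + 19) + 38)² = ((0 + 19) + 38)² = (19 + 38)² = 57² = 3249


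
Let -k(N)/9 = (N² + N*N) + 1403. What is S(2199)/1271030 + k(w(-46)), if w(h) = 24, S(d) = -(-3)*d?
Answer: -29227328253/1271030 ≈ -22995.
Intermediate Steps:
S(d) = 3*d
k(N) = -12627 - 18*N² (k(N) = -9*((N² + N*N) + 1403) = -9*((N² + N²) + 1403) = -9*(2*N² + 1403) = -9*(1403 + 2*N²) = -12627 - 18*N²)
S(2199)/1271030 + k(w(-46)) = (3*2199)/1271030 + (-12627 - 18*24²) = 6597*(1/1271030) + (-12627 - 18*576) = 6597/1271030 + (-12627 - 10368) = 6597/1271030 - 22995 = -29227328253/1271030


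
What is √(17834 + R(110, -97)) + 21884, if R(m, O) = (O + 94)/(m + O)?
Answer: 21884 + √3013907/13 ≈ 22018.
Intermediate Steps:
R(m, O) = (94 + O)/(O + m)
√(17834 + R(110, -97)) + 21884 = √(17834 + (94 - 97)/(-97 + 110)) + 21884 = √(17834 - 3/13) + 21884 = √(231839/13) + 21884 = √3013907/13 + 21884 = 21884 + √3013907/13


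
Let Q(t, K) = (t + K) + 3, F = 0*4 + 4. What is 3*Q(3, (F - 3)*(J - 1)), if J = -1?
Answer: 12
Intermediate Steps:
F = 4 (F = 0 + 4 = 4)
Q(t, K) = 3 + K + t (Q(t, K) = (K + t) + 3 = 3 + K + t)
3*Q(3, (F - 3)*(J - 1)) = 3*(3 + (4 - 3)*(-1 - 1) + 3) = 3*(3 + 1*(-2) + 3) = 3*(3 - 2 + 3) = 3*4 = 12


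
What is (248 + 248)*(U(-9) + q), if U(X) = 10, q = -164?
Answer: -76384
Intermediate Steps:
(248 + 248)*(U(-9) + q) = (248 + 248)*(10 - 164) = 496*(-154) = -76384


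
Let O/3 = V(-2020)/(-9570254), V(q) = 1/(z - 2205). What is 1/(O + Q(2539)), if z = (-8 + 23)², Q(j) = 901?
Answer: 6316367640/5691047243641 ≈ 0.0011099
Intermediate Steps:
z = 225 (z = 15² = 225)
V(q) = -1/1980 (V(q) = 1/(225 - 2205) = 1/(-1980) = -1/1980)
O = 1/6316367640 (O = 3*(-1/1980/(-9570254)) = 3*(-1/1980*(-1/9570254)) = 3*(1/18949102920) = 1/6316367640 ≈ 1.5832e-10)
1/(O + Q(2539)) = 1/(1/6316367640 + 901) = 1/(5691047243641/6316367640) = 6316367640/5691047243641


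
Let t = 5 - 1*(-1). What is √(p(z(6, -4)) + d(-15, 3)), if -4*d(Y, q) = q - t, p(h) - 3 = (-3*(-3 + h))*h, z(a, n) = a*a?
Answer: I*√14241/2 ≈ 59.668*I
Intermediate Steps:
t = 6 (t = 5 + 1 = 6)
z(a, n) = a²
p(h) = 3 + h*(9 - 3*h) (p(h) = 3 + (-3*(-3 + h))*h = 3 + (9 - 3*h)*h = 3 + h*(9 - 3*h))
d(Y, q) = 3/2 - q/4 (d(Y, q) = -(q - 1*6)/4 = -(q - 6)/4 = -(-6 + q)/4 = 3/2 - q/4)
√(p(z(6, -4)) + d(-15, 3)) = √((3 - 3*(6²)² + 9*6²) + (3/2 - ¼*3)) = √((3 - 3*36² + 9*36) + (3/2 - ¾)) = √((3 - 3*1296 + 324) + ¾) = √((3 - 3888 + 324) + ¾) = √(-3561 + ¾) = √(-14241/4) = I*√14241/2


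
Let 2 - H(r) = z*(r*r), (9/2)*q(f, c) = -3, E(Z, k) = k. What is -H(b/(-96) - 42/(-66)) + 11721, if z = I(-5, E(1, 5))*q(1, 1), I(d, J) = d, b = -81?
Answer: 2179403669/185856 ≈ 11726.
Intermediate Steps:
q(f, c) = -⅔ (q(f, c) = (2/9)*(-3) = -⅔)
z = 10/3 (z = -5*(-⅔) = 10/3 ≈ 3.3333)
H(r) = 2 - 10*r²/3 (H(r) = 2 - 10*r*r/3 = 2 - 10*r²/3)
-H(b/(-96) - 42/(-66)) + 11721 = -(2 - 10*(-81/(-96) - 42/(-66))²/3) + 11721 = -(2 - 10*(-81*(-1/96) - 42*(-1/66))²/3) + 11721 = -(2 - 10*(27/32 + 7/11)²/3) + 11721 = -(2 - 10*(521/352)²/3) + 11721 = -(2 - 10/3*271441/123904) + 11721 = -(2 - 1357205/185856) + 11721 = -1*(-985493/185856) + 11721 = 985493/185856 + 11721 = 2179403669/185856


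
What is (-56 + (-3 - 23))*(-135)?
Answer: 11070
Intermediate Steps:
(-56 + (-3 - 23))*(-135) = (-56 - 26)*(-135) = -82*(-135) = 11070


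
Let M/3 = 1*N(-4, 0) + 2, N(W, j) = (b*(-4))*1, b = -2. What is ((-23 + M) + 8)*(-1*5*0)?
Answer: 0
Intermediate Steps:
N(W, j) = 8 (N(W, j) = -2*(-4)*1 = 8*1 = 8)
M = 30 (M = 3*(1*8 + 2) = 3*(8 + 2) = 3*10 = 30)
((-23 + M) + 8)*(-1*5*0) = ((-23 + 30) + 8)*(-1*5*0) = (7 + 8)*(-5*0) = 15*0 = 0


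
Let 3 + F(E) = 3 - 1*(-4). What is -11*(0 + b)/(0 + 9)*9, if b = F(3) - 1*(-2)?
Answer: -66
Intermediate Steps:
F(E) = 4 (F(E) = -3 + (3 - 1*(-4)) = -3 + (3 + 4) = -3 + 7 = 4)
b = 6 (b = 4 - 1*(-2) = 4 + 2 = 6)
-11*(0 + b)/(0 + 9)*9 = -11*(0 + 6)/(0 + 9)*9 = -66/9*9 = -11*2/3*9 = -22/3*9 = -66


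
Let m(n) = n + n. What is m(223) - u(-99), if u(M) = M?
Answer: 545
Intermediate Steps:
m(n) = 2*n
m(223) - u(-99) = 2*223 - 1*(-99) = 446 + 99 = 545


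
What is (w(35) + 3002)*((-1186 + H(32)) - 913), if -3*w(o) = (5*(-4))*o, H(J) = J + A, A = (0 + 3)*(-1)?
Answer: -6697140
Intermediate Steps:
A = -3 (A = 3*(-1) = -3)
H(J) = -3 + J (H(J) = J - 3 = -3 + J)
w(o) = 20*o/3 (w(o) = -5*(-4)*o/3 = -(-20)*o/3 = 20*o/3)
(w(35) + 3002)*((-1186 + H(32)) - 913) = ((20/3)*35 + 3002)*((-1186 + (-3 + 32)) - 913) = (700/3 + 3002)*((-1186 + 29) - 913) = 9706*(-1157 - 913)/3 = (9706/3)*(-2070) = -6697140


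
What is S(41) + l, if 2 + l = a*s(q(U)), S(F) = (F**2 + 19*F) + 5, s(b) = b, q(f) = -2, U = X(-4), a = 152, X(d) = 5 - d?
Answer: 2159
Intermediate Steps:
U = 9 (U = 5 - 1*(-4) = 5 + 4 = 9)
S(F) = 5 + F**2 + 19*F
l = -306 (l = -2 + 152*(-2) = -2 - 304 = -306)
S(41) + l = (5 + 41**2 + 19*41) - 306 = (5 + 1681 + 779) - 306 = 2465 - 306 = 2159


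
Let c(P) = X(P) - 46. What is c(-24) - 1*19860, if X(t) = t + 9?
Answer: -19921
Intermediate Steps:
X(t) = 9 + t
c(P) = -37 + P (c(P) = (9 + P) - 46 = -37 + P)
c(-24) - 1*19860 = (-37 - 24) - 1*19860 = -61 - 19860 = -19921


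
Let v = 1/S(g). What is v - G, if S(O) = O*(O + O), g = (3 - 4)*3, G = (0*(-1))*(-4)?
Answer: 1/18 ≈ 0.055556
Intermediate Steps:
G = 0 (G = 0*(-4) = 0)
g = -3 (g = -1*3 = -3)
S(O) = 2*O² (S(O) = O*(2*O) = 2*O²)
v = 1/18 (v = 1/(2*(-3)²) = 1/(2*9) = 1/18 ≈ 0.055556)
v - G = 1/18 - 1*0 = 1/18 + 0 = 1/18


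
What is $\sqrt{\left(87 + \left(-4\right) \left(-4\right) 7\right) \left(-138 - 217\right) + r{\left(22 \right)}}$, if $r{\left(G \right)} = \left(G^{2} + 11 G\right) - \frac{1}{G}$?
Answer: $\frac{i \sqrt{33840818}}{22} \approx 264.42 i$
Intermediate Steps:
$r{\left(G \right)} = G^{2} - \frac{1}{G} + 11 G$
$\sqrt{\left(87 + \left(-4\right) \left(-4\right) 7\right) \left(-138 - 217\right) + r{\left(22 \right)}} = \sqrt{\left(87 + \left(-4\right) \left(-4\right) 7\right) \left(-138 - 217\right) + \frac{-1 + 22^{2} \left(11 + 22\right)}{22}} = \sqrt{\left(87 + 16 \cdot 7\right) \left(-355\right) + \frac{-1 + 484 \cdot 33}{22}} = \sqrt{\left(87 + 112\right) \left(-355\right) + \frac{-1 + 15972}{22}} = \sqrt{199 \left(-355\right) + \frac{1}{22} \cdot 15971} = \sqrt{-70645 + \frac{15971}{22}} = \sqrt{- \frac{1538219}{22}} = \frac{i \sqrt{33840818}}{22}$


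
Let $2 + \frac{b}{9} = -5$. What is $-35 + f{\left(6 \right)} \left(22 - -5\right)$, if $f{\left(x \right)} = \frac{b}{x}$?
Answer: $- \frac{637}{2} \approx -318.5$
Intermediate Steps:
$b = -63$ ($b = -18 + 9 \left(-5\right) = -18 - 45 = -63$)
$f{\left(x \right)} = - \frac{63}{x}$
$-35 + f{\left(6 \right)} \left(22 - -5\right) = -35 + - \frac{63}{6} \left(22 - -5\right) = -35 + \left(-63\right) \frac{1}{6} \left(22 + 5\right) = -35 - \frac{567}{2} = - \frac{637}{2}$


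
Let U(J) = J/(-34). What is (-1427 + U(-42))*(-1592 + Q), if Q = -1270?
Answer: 69369156/17 ≈ 4.0805e+6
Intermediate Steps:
U(J) = -J/34 (U(J) = J*(-1/34) = -J/34)
(-1427 + U(-42))*(-1592 + Q) = (-1427 - 1/34*(-42))*(-1592 - 1270) = (-1427 + 21/17)*(-2862) = -24238/17*(-2862) = 69369156/17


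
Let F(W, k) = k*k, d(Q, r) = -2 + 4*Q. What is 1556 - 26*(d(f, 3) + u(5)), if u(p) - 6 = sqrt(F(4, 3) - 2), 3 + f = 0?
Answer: 1764 - 26*sqrt(7) ≈ 1695.2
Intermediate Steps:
f = -3 (f = -3 + 0 = -3)
F(W, k) = k**2
u(p) = 6 + sqrt(7) (u(p) = 6 + sqrt(3**2 - 2) = 6 + sqrt(9 - 2) = 6 + sqrt(7))
1556 - 26*(d(f, 3) + u(5)) = 1556 - 26*((-2 + 4*(-3)) + (6 + sqrt(7))) = 1556 - 26*((-2 - 12) + (6 + sqrt(7))) = 1556 - 26*(-14 + (6 + sqrt(7))) = 1556 - 26*(-8 + sqrt(7)) = 1556 + (208 - 26*sqrt(7)) = 1764 - 26*sqrt(7)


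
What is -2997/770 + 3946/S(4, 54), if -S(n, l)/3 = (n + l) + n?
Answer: -1797931/71610 ≈ -25.107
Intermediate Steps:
S(n, l) = -6*n - 3*l (S(n, l) = -3*((n + l) + n) = -3*((l + n) + n) = -3*(l + 2*n) = -6*n - 3*l)
-2997/770 + 3946/S(4, 54) = -2997/770 + 3946/(-6*4 - 3*54) = -2997*1/770 + 3946/(-24 - 162) = -2997/770 + 3946/(-186) = -2997/770 + 3946*(-1/186) = -2997/770 - 1973/93 = -1797931/71610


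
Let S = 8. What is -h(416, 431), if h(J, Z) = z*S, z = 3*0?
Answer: 0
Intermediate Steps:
z = 0
h(J, Z) = 0 (h(J, Z) = 0*8 = 0)
-h(416, 431) = -1*0 = 0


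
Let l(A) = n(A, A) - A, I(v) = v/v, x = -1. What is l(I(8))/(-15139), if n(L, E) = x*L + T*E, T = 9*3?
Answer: -25/15139 ≈ -0.0016514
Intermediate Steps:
I(v) = 1
T = 27
n(L, E) = -L + 27*E
l(A) = 25*A (l(A) = (-A + 27*A) - A = 26*A - A = 25*A)
l(I(8))/(-15139) = (25*1)/(-15139) = 25*(-1/15139) = -25/15139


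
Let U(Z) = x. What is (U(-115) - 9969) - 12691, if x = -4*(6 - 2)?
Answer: -22676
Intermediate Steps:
x = -16 (x = -4*4 = -16)
U(Z) = -16
(U(-115) - 9969) - 12691 = (-16 - 9969) - 12691 = -9985 - 12691 = -22676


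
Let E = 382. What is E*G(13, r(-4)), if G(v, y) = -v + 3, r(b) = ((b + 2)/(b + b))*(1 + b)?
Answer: -3820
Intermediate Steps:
r(b) = (1 + b)*(2 + b)/(2*b) (r(b) = ((2 + b)/((2*b)))*(1 + b) = ((2 + b)*(1/(2*b)))*(1 + b) = ((2 + b)/(2*b))*(1 + b) = (1 + b)*(2 + b)/(2*b))
G(v, y) = 3 - v
E*G(13, r(-4)) = 382*(3 - 1*13) = 382*(3 - 13) = 382*(-10) = -3820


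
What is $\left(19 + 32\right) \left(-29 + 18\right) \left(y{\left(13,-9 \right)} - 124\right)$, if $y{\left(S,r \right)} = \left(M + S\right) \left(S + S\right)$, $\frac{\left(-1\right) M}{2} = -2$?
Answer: $-178398$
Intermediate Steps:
$M = 4$ ($M = \left(-2\right) \left(-2\right) = 4$)
$y{\left(S,r \right)} = 2 S \left(4 + S\right)$ ($y{\left(S,r \right)} = \left(4 + S\right) \left(S + S\right) = \left(4 + S\right) 2 S = 2 S \left(4 + S\right)$)
$\left(19 + 32\right) \left(-29 + 18\right) \left(y{\left(13,-9 \right)} - 124\right) = \left(19 + 32\right) \left(-29 + 18\right) \left(2 \cdot 13 \left(4 + 13\right) - 124\right) = 51 \left(-11\right) \left(2 \cdot 13 \cdot 17 - 124\right) = - 561 \left(442 - 124\right) = \left(-561\right) 318 = -178398$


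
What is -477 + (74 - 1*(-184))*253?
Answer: 64797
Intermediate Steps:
-477 + (74 - 1*(-184))*253 = -477 + (74 + 184)*253 = -477 + 258*253 = -477 + 65274 = 64797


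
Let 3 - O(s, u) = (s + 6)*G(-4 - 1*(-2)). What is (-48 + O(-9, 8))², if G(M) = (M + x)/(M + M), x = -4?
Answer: 6561/4 ≈ 1640.3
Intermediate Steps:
G(M) = (-4 + M)/(2*M) (G(M) = (M - 4)/(M + M) = (-4 + M)/((2*M)) = (-4 + M)*(1/(2*M)) = (-4 + M)/(2*M))
O(s, u) = -6 - 3*s/2 (O(s, u) = 3 - (s + 6)*(-4 + (-4 - 1*(-2)))/(2*(-4 - 1*(-2))) = 3 - (6 + s)*(-4 + (-4 + 2))/(2*(-4 + 2)) = 3 - (6 + s)*(½)*(-4 - 2)/(-2) = 3 - (6 + s)*(½)*(-½)*(-6) = 3 - (6 + s)*3/2 = 3 - (9 + 3*s/2) = 3 + (-9 - 3*s/2) = -6 - 3*s/2)
(-48 + O(-9, 8))² = (-48 + (-6 - 3/2*(-9)))² = (-48 + (-6 + 27/2))² = (-48 + 15/2)² = (-81/2)² = 6561/4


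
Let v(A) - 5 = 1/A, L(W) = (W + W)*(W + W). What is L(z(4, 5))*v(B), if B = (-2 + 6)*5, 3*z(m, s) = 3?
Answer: 101/5 ≈ 20.200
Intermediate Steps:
z(m, s) = 1 (z(m, s) = (⅓)*3 = 1)
L(W) = 4*W² (L(W) = (2*W)*(2*W) = 4*W²)
B = 20 (B = 4*5 = 20)
v(A) = 5 + 1/A
L(z(4, 5))*v(B) = (4*1²)*(5 + 1/20) = (4*1)*(5 + 1/20) = 4*(101/20) = 101/5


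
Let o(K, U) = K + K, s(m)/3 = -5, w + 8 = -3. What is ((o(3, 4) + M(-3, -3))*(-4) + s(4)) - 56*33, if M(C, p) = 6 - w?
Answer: -1955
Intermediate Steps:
w = -11 (w = -8 - 3 = -11)
s(m) = -15 (s(m) = 3*(-5) = -15)
M(C, p) = 17 (M(C, p) = 6 - 1*(-11) = 6 + 11 = 17)
o(K, U) = 2*K
((o(3, 4) + M(-3, -3))*(-4) + s(4)) - 56*33 = ((2*3 + 17)*(-4) - 15) - 56*33 = ((6 + 17)*(-4) - 15) - 1848 = (23*(-4) - 15) - 1848 = (-92 - 15) - 1848 = -107 - 1848 = -1955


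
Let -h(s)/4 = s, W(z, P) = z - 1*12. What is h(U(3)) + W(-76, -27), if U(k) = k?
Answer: -100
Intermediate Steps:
W(z, P) = -12 + z (W(z, P) = z - 12 = -12 + z)
h(s) = -4*s
h(U(3)) + W(-76, -27) = -4*3 + (-12 - 76) = -12 - 88 = -100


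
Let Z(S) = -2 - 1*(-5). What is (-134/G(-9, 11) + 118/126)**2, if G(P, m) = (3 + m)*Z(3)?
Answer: 20164/3969 ≈ 5.0804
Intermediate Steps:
Z(S) = 3 (Z(S) = -2 + 5 = 3)
G(P, m) = 9 + 3*m (G(P, m) = (3 + m)*3 = 9 + 3*m)
(-134/G(-9, 11) + 118/126)**2 = (-134/(9 + 3*11) + 118/126)**2 = (-134/(9 + 33) + 118*(1/126))**2 = (-134/42 + 59/63)**2 = (-134*1/42 + 59/63)**2 = (-67/21 + 59/63)**2 = (-142/63)**2 = 20164/3969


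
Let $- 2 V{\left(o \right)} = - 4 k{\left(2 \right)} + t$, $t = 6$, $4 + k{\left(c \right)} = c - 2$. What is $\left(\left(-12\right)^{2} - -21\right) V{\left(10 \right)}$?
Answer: $-1815$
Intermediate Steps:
$k{\left(c \right)} = -6 + c$ ($k{\left(c \right)} = -4 + \left(c - 2\right) = -4 + \left(-2 + c\right) = -6 + c$)
$V{\left(o \right)} = -11$ ($V{\left(o \right)} = - \frac{- 4 \left(-6 + 2\right) + 6}{2} = - \frac{\left(-4\right) \left(-4\right) + 6}{2} = - \frac{16 + 6}{2} = \left(- \frac{1}{2}\right) 22 = -11$)
$\left(\left(-12\right)^{2} - -21\right) V{\left(10 \right)} = \left(\left(-12\right)^{2} - -21\right) \left(-11\right) = \left(144 - -21\right) \left(-11\right) = \left(144 + \left(-12 + 33\right)\right) \left(-11\right) = \left(144 + 21\right) \left(-11\right) = 165 \left(-11\right) = -1815$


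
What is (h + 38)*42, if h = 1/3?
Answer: 1610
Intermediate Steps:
h = 1/3 ≈ 0.33333
(h + 38)*42 = (1/3 + 38)*42 = (115/3)*42 = 1610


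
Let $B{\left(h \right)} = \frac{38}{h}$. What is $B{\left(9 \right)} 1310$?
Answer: $\frac{49780}{9} \approx 5531.1$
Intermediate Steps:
$B{\left(9 \right)} 1310 = \frac{38}{9} \cdot 1310 = \frac{49780}{9}$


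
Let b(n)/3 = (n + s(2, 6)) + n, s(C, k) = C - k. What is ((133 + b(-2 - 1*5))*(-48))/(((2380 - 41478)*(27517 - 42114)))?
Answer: -1896/285356753 ≈ -6.6443e-6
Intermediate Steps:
b(n) = -12 + 6*n (b(n) = 3*((n + (2 - 1*6)) + n) = 3*((n + (2 - 6)) + n) = 3*((n - 4) + n) = 3*((-4 + n) + n) = 3*(-4 + 2*n) = -12 + 6*n)
((133 + b(-2 - 1*5))*(-48))/(((2380 - 41478)*(27517 - 42114))) = ((133 + (-12 + 6*(-2 - 1*5)))*(-48))/(((2380 - 41478)*(27517 - 42114))) = ((133 + (-12 + 6*(-2 - 5)))*(-48))/((-39098*(-14597))) = ((133 + (-12 + 6*(-7)))*(-48))/570713506 = ((133 + (-12 - 42))*(-48))*(1/570713506) = ((133 - 54)*(-48))*(1/570713506) = (79*(-48))*(1/570713506) = -3792*1/570713506 = -1896/285356753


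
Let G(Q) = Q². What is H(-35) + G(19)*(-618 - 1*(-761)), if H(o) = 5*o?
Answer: 51448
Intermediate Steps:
H(-35) + G(19)*(-618 - 1*(-761)) = 5*(-35) + 19²*(-618 - 1*(-761)) = -175 + 361*(-618 + 761) = -175 + 361*143 = -175 + 51623 = 51448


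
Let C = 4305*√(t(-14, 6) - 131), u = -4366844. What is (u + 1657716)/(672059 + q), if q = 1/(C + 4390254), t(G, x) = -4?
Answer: 24382152*(-1435*√15 + 487806*I)/(-2950509712987*I + 8679641985*√15) ≈ -4.0311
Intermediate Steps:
C = 12915*I*√15 (C = 4305*√(-4 - 131) = 4305*√(-135) = 4305*(3*I*√15) = 12915*I*√15 ≈ 50020.0*I)
q = 1/(4390254 + 12915*I*√15) (q = 1/(12915*I*√15 + 4390254) = 1/(4390254 + 12915*I*√15) ≈ 2.2775e-7 - 2.595e-9*I)
(u + 1657716)/(672059 + q) = (-4366844 + 1657716)/(672059 + (162602/713956746033 - 1435*I*√15/2141870238099)) = -2709128/(479821056782354549/713956746033 - 1435*I*√15/2141870238099)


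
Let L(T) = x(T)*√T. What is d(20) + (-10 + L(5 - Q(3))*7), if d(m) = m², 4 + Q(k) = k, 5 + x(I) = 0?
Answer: 390 - 35*√6 ≈ 304.27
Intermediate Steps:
x(I) = -5 (x(I) = -5 + 0 = -5)
Q(k) = -4 + k
L(T) = -5*√T
d(20) + (-10 + L(5 - Q(3))*7) = 20² + (-10 - 5*√(5 - (-4 + 3))*7) = 400 + (-10 - 5*√(5 - 1*(-1))*7) = 400 + (-10 - 5*√(5 + 1)*7) = 400 + (-10 - 5*√6*7) = 400 + (-10 - 35*√6) = 390 - 35*√6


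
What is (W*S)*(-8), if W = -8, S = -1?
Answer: -64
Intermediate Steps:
(W*S)*(-8) = -8*(-1)*(-8) = 8*(-8) = -64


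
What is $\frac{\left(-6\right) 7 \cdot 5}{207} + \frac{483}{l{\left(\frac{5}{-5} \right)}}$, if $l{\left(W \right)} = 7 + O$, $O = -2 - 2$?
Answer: $\frac{11039}{69} \approx 159.99$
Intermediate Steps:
$O = -4$
$l{\left(W \right)} = 3$ ($l{\left(W \right)} = 7 - 4 = 3$)
$\frac{\left(-6\right) 7 \cdot 5}{207} + \frac{483}{l{\left(\frac{5}{-5} \right)}} = \frac{\left(-6\right) 7 \cdot 5}{207} + \frac{483}{3} = \left(-42\right) 5 \cdot \frac{1}{207} + 483 \cdot \frac{1}{3} = \left(-210\right) \frac{1}{207} + 161 = - \frac{70}{69} + 161 = \frac{11039}{69}$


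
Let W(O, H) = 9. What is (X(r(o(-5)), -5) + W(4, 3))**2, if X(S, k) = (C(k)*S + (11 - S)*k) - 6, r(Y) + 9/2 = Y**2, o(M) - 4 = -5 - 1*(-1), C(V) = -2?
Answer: 17161/4 ≈ 4290.3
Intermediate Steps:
o(M) = 0 (o(M) = 4 + (-5 - 1*(-1)) = 4 + (-5 + 1) = 4 - 4 = 0)
r(Y) = -9/2 + Y**2
X(S, k) = -6 - 2*S + k*(11 - S) (X(S, k) = (-2*S + (11 - S)*k) - 6 = (-2*S + k*(11 - S)) - 6 = -6 - 2*S + k*(11 - S))
(X(r(o(-5)), -5) + W(4, 3))**2 = ((-6 - 2*(-9/2 + 0**2) + 11*(-5) - 1*(-9/2 + 0**2)*(-5)) + 9)**2 = ((-6 - 2*(-9/2 + 0) - 55 - 1*(-9/2 + 0)*(-5)) + 9)**2 = ((-6 - 2*(-9/2) - 55 - 1*(-9/2)*(-5)) + 9)**2 = ((-6 + 9 - 55 - 45/2) + 9)**2 = (-149/2 + 9)**2 = (-131/2)**2 = 17161/4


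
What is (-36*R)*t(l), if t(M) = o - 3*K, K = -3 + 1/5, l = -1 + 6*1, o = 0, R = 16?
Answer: -24192/5 ≈ -4838.4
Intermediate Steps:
l = 5 (l = -1 + 6 = 5)
K = -14/5 (K = -3 + ⅕ = -14/5 ≈ -2.8000)
t(M) = 42/5 (t(M) = 0 - 3*(-14/5) = 0 + 42/5 = 42/5)
(-36*R)*t(l) = -36*16*(42/5) = -576*42/5 = -24192/5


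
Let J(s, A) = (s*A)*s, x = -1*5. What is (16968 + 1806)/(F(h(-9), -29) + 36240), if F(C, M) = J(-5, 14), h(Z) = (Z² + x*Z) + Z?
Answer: 9387/18295 ≈ 0.51309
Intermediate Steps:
x = -5
h(Z) = Z² - 4*Z (h(Z) = (Z² - 5*Z) + Z = Z² - 4*Z)
J(s, A) = A*s² (J(s, A) = (A*s)*s = A*s²)
F(C, M) = 350 (F(C, M) = 14*(-5)² = 14*25 = 350)
(16968 + 1806)/(F(h(-9), -29) + 36240) = (16968 + 1806)/(350 + 36240) = 18774/36590 = 18774*(1/36590) = 9387/18295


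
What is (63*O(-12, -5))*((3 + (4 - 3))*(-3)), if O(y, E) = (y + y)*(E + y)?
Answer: -308448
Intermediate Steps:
O(y, E) = 2*y*(E + y) (O(y, E) = (2*y)*(E + y) = 2*y*(E + y))
(63*O(-12, -5))*((3 + (4 - 3))*(-3)) = (63*(2*(-12)*(-5 - 12)))*((3 + (4 - 3))*(-3)) = (63*(2*(-12)*(-17)))*((3 + 1)*(-3)) = (63*408)*(4*(-3)) = 25704*(-12) = -308448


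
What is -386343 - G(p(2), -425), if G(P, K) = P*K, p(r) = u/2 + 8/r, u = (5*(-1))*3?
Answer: -775661/2 ≈ -3.8783e+5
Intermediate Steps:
u = -15 (u = -5*3 = -15)
p(r) = -15/2 + 8/r
G(P, K) = K*P
-386343 - G(p(2), -425) = -386343 - (-425)*(-15/2 + 8/2) = -386343 - (-425)*(-15/2 + 8*(1/2)) = -386343 - (-425)*(-15/2 + 4) = -386343 - (-425)*(-7)/2 = -386343 - 1*2975/2 = -386343 - 2975/2 = -775661/2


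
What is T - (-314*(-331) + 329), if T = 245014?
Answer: 140751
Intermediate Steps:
T - (-314*(-331) + 329) = 245014 - (-314*(-331) + 329) = 245014 - (103934 + 329) = 245014 - 1*104263 = 245014 - 104263 = 140751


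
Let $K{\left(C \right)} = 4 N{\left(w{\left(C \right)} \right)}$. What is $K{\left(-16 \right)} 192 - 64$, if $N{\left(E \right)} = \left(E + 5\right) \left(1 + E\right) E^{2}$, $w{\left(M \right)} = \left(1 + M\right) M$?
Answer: $2611961855936$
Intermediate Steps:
$w{\left(M \right)} = M \left(1 + M\right)$
$N{\left(E \right)} = E^{2} \left(1 + E\right) \left(5 + E\right)$ ($N{\left(E \right)} = \left(5 + E\right) \left(1 + E\right) E^{2} = \left(1 + E\right) \left(5 + E\right) E^{2} = E^{2} \left(1 + E\right) \left(5 + E\right)$)
$K{\left(C \right)} = 4 C^{2} \left(1 + C\right)^{2} \left(5 + C^{2} \left(1 + C\right)^{2} + 6 C \left(1 + C\right)\right)$ ($K{\left(C \right)} = 4 \left(C \left(1 + C\right)\right)^{2} \left(5 + \left(C \left(1 + C\right)\right)^{2} + 6 C \left(1 + C\right)\right) = 4 C^{2} \left(1 + C\right)^{2} \left(5 + C^{2} \left(1 + C\right)^{2} + 6 C \left(1 + C\right)\right)$)
$K{\left(-16 \right)} 192 - 64 = 4 \left(-16\right)^{2} \left(1 - 16\right)^{2} \left(5 + \left(-16\right)^{2} \left(1 - 16\right)^{2} + 6 \left(-16\right) \left(1 - 16\right)\right) 192 - 64 = 4 \cdot 256 \left(-15\right)^{2} \left(5 + 256 \left(-15\right)^{2} + 6 \left(-16\right) \left(-15\right)\right) 192 - 64 = 4 \cdot 256 \cdot 225 \left(5 + 256 \cdot 225 + 1440\right) 192 - 64 = 4 \cdot 256 \cdot 225 \left(5 + 57600 + 1440\right) 192 - 64 = 4 \cdot 256 \cdot 225 \cdot 59045 \cdot 192 - 64 = 13603968000 \cdot 192 - 64 = 2611961856000 - 64 = 2611961855936$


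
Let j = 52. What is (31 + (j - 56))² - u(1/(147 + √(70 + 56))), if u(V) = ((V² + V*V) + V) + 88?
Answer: 1565241602/2441901 + 1051*√14/7325703 ≈ 640.99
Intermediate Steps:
u(V) = 88 + V + 2*V² (u(V) = ((V² + V²) + V) + 88 = (2*V² + V) + 88 = (V + 2*V²) + 88 = 88 + V + 2*V²)
(31 + (j - 56))² - u(1/(147 + √(70 + 56))) = (31 + (52 - 56))² - (88 + 1/(147 + √(70 + 56)) + 2*(1/(147 + √(70 + 56)))²) = (31 - 4)² - (88 + 1/(147 + √126) + 2*(1/(147 + √126))²) = 27² - (88 + 1/(147 + 3*√14) + 2*(1/(147 + 3*√14))²) = 729 - (88 + 1/(147 + 3*√14) + 2/(147 + 3*√14)²) = 729 + (-88 - 1/(147 + 3*√14) - 2/(147 + 3*√14)²) = 641 - 1/(147 + 3*√14) - 2/(147 + 3*√14)²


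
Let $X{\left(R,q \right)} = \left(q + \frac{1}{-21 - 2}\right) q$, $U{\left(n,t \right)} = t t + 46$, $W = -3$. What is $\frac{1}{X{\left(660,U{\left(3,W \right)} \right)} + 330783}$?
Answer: $\frac{23}{7677529} \approx 2.9958 \cdot 10^{-6}$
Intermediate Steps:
$U{\left(n,t \right)} = 46 + t^{2}$ ($U{\left(n,t \right)} = t^{2} + 46 = 46 + t^{2}$)
$X{\left(R,q \right)} = q \left(- \frac{1}{23} + q\right)$ ($X{\left(R,q \right)} = \left(q + \frac{1}{-23}\right) q = \left(q - \frac{1}{23}\right) q = \left(- \frac{1}{23} + q\right) q = q \left(- \frac{1}{23} + q\right)$)
$\frac{1}{X{\left(660,U{\left(3,W \right)} \right)} + 330783} = \frac{1}{\left(46 + \left(-3\right)^{2}\right) \left(- \frac{1}{23} + \left(46 + \left(-3\right)^{2}\right)\right) + 330783} = \frac{1}{\left(46 + 9\right) \left(- \frac{1}{23} + \left(46 + 9\right)\right) + 330783} = \frac{1}{55 \left(- \frac{1}{23} + 55\right) + 330783} = \frac{1}{55 \cdot \frac{1264}{23} + 330783} = \frac{1}{\frac{69520}{23} + 330783} = \frac{1}{\frac{7677529}{23}} = \frac{23}{7677529}$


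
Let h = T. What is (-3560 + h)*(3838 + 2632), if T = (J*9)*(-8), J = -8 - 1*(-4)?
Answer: -21169840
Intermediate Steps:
J = -4 (J = -8 + 4 = -4)
T = 288 (T = -4*9*(-8) = -36*(-8) = 288)
h = 288
(-3560 + h)*(3838 + 2632) = (-3560 + 288)*(3838 + 2632) = -3272*6470 = -21169840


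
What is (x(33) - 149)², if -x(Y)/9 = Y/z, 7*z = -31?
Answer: 6451600/961 ≈ 6713.4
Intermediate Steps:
z = -31/7 (z = (⅐)*(-31) = -31/7 ≈ -4.4286)
x(Y) = 63*Y/31 (x(Y) = -9*Y/(-31/7) = -9*Y*(-7)/31 = -(-63)*Y/31 = 63*Y/31)
(x(33) - 149)² = ((63/31)*33 - 149)² = (2079/31 - 149)² = (-2540/31)² = 6451600/961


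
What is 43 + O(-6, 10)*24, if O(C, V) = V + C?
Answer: 139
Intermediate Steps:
O(C, V) = C + V
43 + O(-6, 10)*24 = 43 + (-6 + 10)*24 = 43 + 4*24 = 43 + 96 = 139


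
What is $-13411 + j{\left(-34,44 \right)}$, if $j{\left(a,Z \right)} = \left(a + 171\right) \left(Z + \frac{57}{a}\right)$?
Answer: $- \frac{258831}{34} \approx -7612.7$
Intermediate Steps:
$j{\left(a,Z \right)} = \left(171 + a\right) \left(Z + \frac{57}{a}\right)$
$-13411 + j{\left(-34,44 \right)} = -13411 + \left(57 + 171 \cdot 44 + \frac{9747}{-34} + 44 \left(-34\right)\right) = -13411 + \left(57 + 7524 + 9747 \left(- \frac{1}{34}\right) - 1496\right) = -13411 + \left(57 + 7524 - \frac{9747}{34} - 1496\right) = -13411 + \frac{197143}{34} = - \frac{258831}{34}$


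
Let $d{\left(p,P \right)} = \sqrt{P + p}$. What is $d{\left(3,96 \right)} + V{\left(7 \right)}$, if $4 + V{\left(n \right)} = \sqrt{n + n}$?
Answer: $-4 + \sqrt{14} + 3 \sqrt{11} \approx 9.6915$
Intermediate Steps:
$V{\left(n \right)} = -4 + \sqrt{2} \sqrt{n}$ ($V{\left(n \right)} = -4 + \sqrt{n + n} = -4 + \sqrt{2 n} = -4 + \sqrt{2} \sqrt{n}$)
$d{\left(3,96 \right)} + V{\left(7 \right)} = \sqrt{96 + 3} - \left(4 - \sqrt{2} \sqrt{7}\right) = \sqrt{99} - \left(4 - \sqrt{14}\right) = 3 \sqrt{11} - \left(4 - \sqrt{14}\right) = -4 + \sqrt{14} + 3 \sqrt{11}$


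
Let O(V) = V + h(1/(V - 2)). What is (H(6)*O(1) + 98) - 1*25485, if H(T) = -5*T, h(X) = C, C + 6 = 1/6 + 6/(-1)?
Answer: -25062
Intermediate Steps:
C = -71/6 (C = -6 + (1/6 + 6/(-1)) = -6 + (1*(⅙) + 6*(-1)) = -6 + (⅙ - 6) = -6 - 35/6 = -71/6 ≈ -11.833)
h(X) = -71/6
O(V) = -71/6 + V (O(V) = V - 71/6 = -71/6 + V)
(H(6)*O(1) + 98) - 1*25485 = ((-5*6)*(-71/6 + 1) + 98) - 1*25485 = (-30*(-65/6) + 98) - 25485 = (325 + 98) - 25485 = 423 - 25485 = -25062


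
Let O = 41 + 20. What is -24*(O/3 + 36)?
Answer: -1352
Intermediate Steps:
O = 61
-24*(O/3 + 36) = -24*(61/3 + 36) = -24*169/3 = -1352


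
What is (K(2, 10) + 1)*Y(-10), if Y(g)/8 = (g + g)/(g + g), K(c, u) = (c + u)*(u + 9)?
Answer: 1832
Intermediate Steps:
K(c, u) = (9 + u)*(c + u) (K(c, u) = (c + u)*(9 + u) = (9 + u)*(c + u))
Y(g) = 8 (Y(g) = 8*((g + g)/(g + g)) = 8*((2*g)/((2*g))) = 8*((2*g)*(1/(2*g))) = 8*1 = 8)
(K(2, 10) + 1)*Y(-10) = ((10² + 9*2 + 9*10 + 2*10) + 1)*8 = ((100 + 18 + 90 + 20) + 1)*8 = (228 + 1)*8 = 229*8 = 1832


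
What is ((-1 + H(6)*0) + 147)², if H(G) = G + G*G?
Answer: 21316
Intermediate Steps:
H(G) = G + G²
((-1 + H(6)*0) + 147)² = ((-1 + (6*(1 + 6))*0) + 147)² = ((-1 + (6*7)*0) + 147)² = ((-1 + 42*0) + 147)² = ((-1 + 0) + 147)² = (-1 + 147)² = 146² = 21316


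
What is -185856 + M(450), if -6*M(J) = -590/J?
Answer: -50181061/270 ≈ -1.8586e+5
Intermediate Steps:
M(J) = 295/(3*J) (M(J) = -(-295)/(3*J) = 295/(3*J))
-185856 + M(450) = -185856 + (295/3)/450 = -185856 + (295/3)*(1/450) = -185856 + 59/270 = -50181061/270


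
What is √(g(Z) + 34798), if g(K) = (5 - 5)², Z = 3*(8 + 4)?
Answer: √34798 ≈ 186.54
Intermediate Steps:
Z = 36 (Z = 3*12 = 36)
g(K) = 0 (g(K) = 0² = 0)
√(g(Z) + 34798) = √(0 + 34798) = √34798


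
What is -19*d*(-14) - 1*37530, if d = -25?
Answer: -44180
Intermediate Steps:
-19*d*(-14) - 1*37530 = -19*(-25)*(-14) - 1*37530 = 475*(-14) - 37530 = -6650 - 37530 = -44180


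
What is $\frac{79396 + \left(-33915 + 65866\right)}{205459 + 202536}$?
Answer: $\frac{111347}{407995} \approx 0.27291$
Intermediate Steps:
$\frac{79396 + \left(-33915 + 65866\right)}{205459 + 202536} = \frac{79396 + 31951}{407995} = 111347 \cdot \frac{1}{407995} = \frac{111347}{407995}$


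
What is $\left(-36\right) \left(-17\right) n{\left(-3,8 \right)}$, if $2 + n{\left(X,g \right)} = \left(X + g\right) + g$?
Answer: $6732$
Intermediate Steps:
$n{\left(X,g \right)} = -2 + X + 2 g$ ($n{\left(X,g \right)} = -2 + \left(\left(X + g\right) + g\right) = -2 + \left(X + 2 g\right) = -2 + X + 2 g$)
$\left(-36\right) \left(-17\right) n{\left(-3,8 \right)} = \left(-36\right) \left(-17\right) \left(-2 - 3 + 2 \cdot 8\right) = 612 \left(-2 - 3 + 16\right) = 612 \cdot 11 = 6732$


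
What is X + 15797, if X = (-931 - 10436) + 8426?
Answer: 12856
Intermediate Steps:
X = -2941 (X = -11367 + 8426 = -2941)
X + 15797 = -2941 + 15797 = 12856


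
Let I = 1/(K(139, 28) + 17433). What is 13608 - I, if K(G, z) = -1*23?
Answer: 236915279/17410 ≈ 13608.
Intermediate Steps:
K(G, z) = -23
I = 1/17410 (I = 1/(-23 + 17433) = 1/17410 ≈ 5.7438e-5)
13608 - I = 13608 - 1*1/17410 = 13608 - 1/17410 = 236915279/17410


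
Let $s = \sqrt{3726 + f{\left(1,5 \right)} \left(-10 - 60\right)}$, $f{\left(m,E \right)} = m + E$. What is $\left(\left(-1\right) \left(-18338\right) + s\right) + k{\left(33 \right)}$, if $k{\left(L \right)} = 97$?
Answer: $18435 + \sqrt{3306} \approx 18493.0$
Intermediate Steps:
$f{\left(m,E \right)} = E + m$
$s = \sqrt{3306}$ ($s = \sqrt{3726 + \left(5 + 1\right) \left(-10 - 60\right)} = \sqrt{3726 + 6 \left(-70\right)} = \sqrt{3726 - 420} = \sqrt{3306} \approx 57.498$)
$\left(\left(-1\right) \left(-18338\right) + s\right) + k{\left(33 \right)} = \left(\left(-1\right) \left(-18338\right) + \sqrt{3306}\right) + 97 = \left(18338 + \sqrt{3306}\right) + 97 = 18435 + \sqrt{3306}$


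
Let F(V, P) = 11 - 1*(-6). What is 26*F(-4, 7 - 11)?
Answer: 442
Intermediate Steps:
F(V, P) = 17 (F(V, P) = 11 + 6 = 17)
26*F(-4, 7 - 11) = 26*17 = 442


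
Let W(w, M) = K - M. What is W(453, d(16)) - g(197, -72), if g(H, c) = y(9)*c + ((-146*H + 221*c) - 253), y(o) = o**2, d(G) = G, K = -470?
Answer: 50273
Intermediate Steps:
W(w, M) = -470 - M
g(H, c) = -253 - 146*H + 302*c (g(H, c) = 9**2*c + ((-146*H + 221*c) - 253) = 81*c + (-253 - 146*H + 221*c) = -253 - 146*H + 302*c)
W(453, d(16)) - g(197, -72) = (-470 - 1*16) - (-253 - 146*197 + 302*(-72)) = (-470 - 16) - (-253 - 28762 - 21744) = -486 - 1*(-50759) = -486 + 50759 = 50273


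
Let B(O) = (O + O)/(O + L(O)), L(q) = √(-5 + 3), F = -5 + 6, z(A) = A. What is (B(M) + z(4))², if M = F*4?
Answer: 16*(-17*I + 6*√2)/(-7*I + 4*√2) ≈ 32.988 - 7.2631*I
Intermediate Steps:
F = 1
L(q) = I*√2 (L(q) = √(-2) = I*√2)
M = 4 (M = 1*4 = 4)
B(O) = 2*O/(O + I*√2) (B(O) = (O + O)/(O + I*√2) = (2*O)/(O + I*√2) = 2*O/(O + I*√2))
(B(M) + z(4))² = (2*4/(4 + I*√2) + 4)² = (8/(4 + I*√2) + 4)² = (4 + 8/(4 + I*√2))²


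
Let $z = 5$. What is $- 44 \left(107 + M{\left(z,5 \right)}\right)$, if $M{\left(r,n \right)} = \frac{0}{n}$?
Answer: $-4708$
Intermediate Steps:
$M{\left(r,n \right)} = 0$
$- 44 \left(107 + M{\left(z,5 \right)}\right) = - 44 \left(107 + 0\right) = \left(-44\right) 107 = -4708$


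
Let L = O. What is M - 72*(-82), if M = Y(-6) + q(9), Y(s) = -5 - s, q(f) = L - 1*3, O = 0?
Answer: 5902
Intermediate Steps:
L = 0
q(f) = -3 (q(f) = 0 - 1*3 = 0 - 3 = -3)
M = -2 (M = (-5 - 1*(-6)) - 3 = (-5 + 6) - 3 = 1 - 3 = -2)
M - 72*(-82) = -2 - 72*(-82) = -2 + 5904 = 5902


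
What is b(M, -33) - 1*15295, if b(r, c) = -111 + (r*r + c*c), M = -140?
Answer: 5283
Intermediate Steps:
b(r, c) = -111 + c**2 + r**2 (b(r, c) = -111 + (r**2 + c**2) = -111 + (c**2 + r**2) = -111 + c**2 + r**2)
b(M, -33) - 1*15295 = (-111 + (-33)**2 + (-140)**2) - 1*15295 = (-111 + 1089 + 19600) - 15295 = 20578 - 15295 = 5283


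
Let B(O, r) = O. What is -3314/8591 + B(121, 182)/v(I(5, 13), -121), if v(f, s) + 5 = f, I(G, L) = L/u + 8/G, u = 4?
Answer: -20800162/25773 ≈ -807.05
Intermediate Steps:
I(G, L) = 8/G + L/4 (I(G, L) = L/4 + 8/G = 8/G + L/4)
v(f, s) = -5 + f
-3314/8591 + B(121, 182)/v(I(5, 13), -121) = -3314/8591 + 121/(-5 + (8/5 + (1/4)*13)) = -3314*1/8591 + 121/(-5 + (8*(1/5) + 13/4)) = -3314/8591 + 121/(-5 + (8/5 + 13/4)) = -3314/8591 + 121/(-5 + 97/20) = -3314/8591 + 121/(-3/20) = -3314/8591 + 121*(-20/3) = -3314/8591 - 2420/3 = -20800162/25773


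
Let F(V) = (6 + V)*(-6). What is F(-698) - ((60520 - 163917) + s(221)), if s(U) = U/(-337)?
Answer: 36244234/337 ≈ 1.0755e+5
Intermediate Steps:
s(U) = -U/337 (s(U) = U*(-1/337) = -U/337)
F(V) = -36 - 6*V
F(-698) - ((60520 - 163917) + s(221)) = (-36 - 6*(-698)) - ((60520 - 163917) - 1/337*221) = (-36 + 4188) - (-103397 - 221/337) = 4152 - 1*(-34845010/337) = 4152 + 34845010/337 = 36244234/337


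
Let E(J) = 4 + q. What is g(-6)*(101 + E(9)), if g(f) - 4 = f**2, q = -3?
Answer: 4080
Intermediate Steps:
E(J) = 1 (E(J) = 4 - 3 = 1)
g(f) = 4 + f**2
g(-6)*(101 + E(9)) = (4 + (-6)**2)*(101 + 1) = (4 + 36)*102 = 40*102 = 4080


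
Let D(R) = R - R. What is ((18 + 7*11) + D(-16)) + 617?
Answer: 712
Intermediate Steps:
D(R) = 0
((18 + 7*11) + D(-16)) + 617 = ((18 + 7*11) + 0) + 617 = ((18 + 77) + 0) + 617 = (95 + 0) + 617 = 95 + 617 = 712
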